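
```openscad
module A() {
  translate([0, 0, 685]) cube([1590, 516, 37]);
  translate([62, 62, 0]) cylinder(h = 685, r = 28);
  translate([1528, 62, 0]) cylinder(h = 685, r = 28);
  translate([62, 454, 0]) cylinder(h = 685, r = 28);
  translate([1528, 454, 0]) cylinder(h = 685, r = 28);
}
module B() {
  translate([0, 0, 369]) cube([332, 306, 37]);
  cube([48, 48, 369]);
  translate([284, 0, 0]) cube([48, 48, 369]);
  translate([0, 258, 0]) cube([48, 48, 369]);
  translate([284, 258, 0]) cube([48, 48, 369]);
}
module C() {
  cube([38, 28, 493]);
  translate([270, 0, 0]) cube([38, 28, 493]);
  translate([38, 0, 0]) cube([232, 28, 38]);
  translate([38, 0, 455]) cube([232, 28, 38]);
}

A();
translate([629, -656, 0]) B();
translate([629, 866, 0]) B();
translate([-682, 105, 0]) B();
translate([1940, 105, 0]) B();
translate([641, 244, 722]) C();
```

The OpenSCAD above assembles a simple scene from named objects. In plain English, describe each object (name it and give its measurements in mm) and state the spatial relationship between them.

A is a table with a 1590×516 mm rectangular top, 37 mm thick, top surface at z = 722 mm, supported by four round legs of 56 mm diameter, each leg's bounding box inset 34 mm from the nearest pair of top edges, running from the floor.

B is a simple wooden stool: a rectangular seat 332 mm (x) by 306 mm (y), 37 mm thick, top face at z = 406 mm, on four square legs, each 48×48 mm in cross-section. The legs rest on z = 0, each flush with a corner of the seat.

C is a picture frame with a 232×417 mm rectangular opening (x by z) and a uniform 38 mm border on every side. Frame depth is 28 mm along y. It is built from two vertical stiles running the full outside height and two horizontal rails spanning the gap between the stiles.

Four stools sit around the table at the −y, +y, −x, +x sides. The picture frame is on top of the table, centred.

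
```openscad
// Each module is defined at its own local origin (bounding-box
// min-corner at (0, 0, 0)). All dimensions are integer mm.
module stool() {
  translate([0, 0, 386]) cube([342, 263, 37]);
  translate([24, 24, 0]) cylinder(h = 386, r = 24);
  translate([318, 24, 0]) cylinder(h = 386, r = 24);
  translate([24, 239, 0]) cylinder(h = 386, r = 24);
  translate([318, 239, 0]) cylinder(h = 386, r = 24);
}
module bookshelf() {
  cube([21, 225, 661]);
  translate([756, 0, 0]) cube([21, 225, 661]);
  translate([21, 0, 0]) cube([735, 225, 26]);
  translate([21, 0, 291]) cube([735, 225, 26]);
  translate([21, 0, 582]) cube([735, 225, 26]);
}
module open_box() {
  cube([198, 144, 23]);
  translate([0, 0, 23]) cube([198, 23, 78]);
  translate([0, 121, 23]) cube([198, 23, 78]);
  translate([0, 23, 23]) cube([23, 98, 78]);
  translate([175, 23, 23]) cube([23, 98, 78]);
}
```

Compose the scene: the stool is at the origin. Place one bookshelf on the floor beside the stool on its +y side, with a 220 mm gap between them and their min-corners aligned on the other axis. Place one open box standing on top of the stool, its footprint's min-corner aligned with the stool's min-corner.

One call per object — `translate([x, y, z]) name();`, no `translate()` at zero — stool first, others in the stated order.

stool();
translate([0, 483, 0]) bookshelf();
translate([0, 0, 423]) open_box();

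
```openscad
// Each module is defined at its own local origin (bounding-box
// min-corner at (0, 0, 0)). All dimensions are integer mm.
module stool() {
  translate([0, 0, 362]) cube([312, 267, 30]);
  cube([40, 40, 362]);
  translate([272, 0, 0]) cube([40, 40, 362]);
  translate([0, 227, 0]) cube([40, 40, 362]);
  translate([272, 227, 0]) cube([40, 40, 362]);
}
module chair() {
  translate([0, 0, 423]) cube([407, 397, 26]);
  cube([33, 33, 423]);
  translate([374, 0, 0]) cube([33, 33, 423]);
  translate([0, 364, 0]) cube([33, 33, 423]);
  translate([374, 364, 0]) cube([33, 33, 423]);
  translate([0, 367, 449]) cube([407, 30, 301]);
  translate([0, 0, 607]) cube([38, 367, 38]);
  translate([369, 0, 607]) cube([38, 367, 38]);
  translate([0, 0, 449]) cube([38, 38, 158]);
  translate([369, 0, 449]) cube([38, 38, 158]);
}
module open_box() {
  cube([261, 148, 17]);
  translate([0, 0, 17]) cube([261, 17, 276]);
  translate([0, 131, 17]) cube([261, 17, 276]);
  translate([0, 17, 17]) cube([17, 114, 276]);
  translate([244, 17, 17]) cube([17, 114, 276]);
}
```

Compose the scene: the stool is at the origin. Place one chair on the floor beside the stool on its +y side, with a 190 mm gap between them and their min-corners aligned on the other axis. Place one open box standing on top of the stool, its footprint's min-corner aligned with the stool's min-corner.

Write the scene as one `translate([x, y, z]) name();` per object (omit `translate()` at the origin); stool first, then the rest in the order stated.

stool();
translate([0, 457, 0]) chair();
translate([0, 0, 392]) open_box();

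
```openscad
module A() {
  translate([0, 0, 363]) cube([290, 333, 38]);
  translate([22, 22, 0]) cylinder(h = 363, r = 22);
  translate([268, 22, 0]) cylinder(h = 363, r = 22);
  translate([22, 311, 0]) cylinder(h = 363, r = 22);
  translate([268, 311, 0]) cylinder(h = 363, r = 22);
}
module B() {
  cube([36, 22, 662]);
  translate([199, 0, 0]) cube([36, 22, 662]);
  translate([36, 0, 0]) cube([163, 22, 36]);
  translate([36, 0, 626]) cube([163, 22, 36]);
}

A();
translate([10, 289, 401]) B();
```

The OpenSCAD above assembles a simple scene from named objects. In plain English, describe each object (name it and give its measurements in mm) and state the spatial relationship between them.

A is a four-legged stool. The seat is a 290×333×38 mm slab whose top surface is at z = 401 mm; four round legs, each 44 mm in diameter, run from the floor (z = 0) to the underside of the seat, each leg's axis is inset half a diameter from the nearest pair of seat edges (so the leg's bounding box is flush with the corner).

B is a picture frame with a 163×590 mm rectangular opening (x by z) and a uniform 36 mm border on every side. Frame depth is 22 mm along y. It is built from two vertical stiles running the full outside height and two horizontal rails spanning the gap between the stiles.

The picture frame is on top of the stool.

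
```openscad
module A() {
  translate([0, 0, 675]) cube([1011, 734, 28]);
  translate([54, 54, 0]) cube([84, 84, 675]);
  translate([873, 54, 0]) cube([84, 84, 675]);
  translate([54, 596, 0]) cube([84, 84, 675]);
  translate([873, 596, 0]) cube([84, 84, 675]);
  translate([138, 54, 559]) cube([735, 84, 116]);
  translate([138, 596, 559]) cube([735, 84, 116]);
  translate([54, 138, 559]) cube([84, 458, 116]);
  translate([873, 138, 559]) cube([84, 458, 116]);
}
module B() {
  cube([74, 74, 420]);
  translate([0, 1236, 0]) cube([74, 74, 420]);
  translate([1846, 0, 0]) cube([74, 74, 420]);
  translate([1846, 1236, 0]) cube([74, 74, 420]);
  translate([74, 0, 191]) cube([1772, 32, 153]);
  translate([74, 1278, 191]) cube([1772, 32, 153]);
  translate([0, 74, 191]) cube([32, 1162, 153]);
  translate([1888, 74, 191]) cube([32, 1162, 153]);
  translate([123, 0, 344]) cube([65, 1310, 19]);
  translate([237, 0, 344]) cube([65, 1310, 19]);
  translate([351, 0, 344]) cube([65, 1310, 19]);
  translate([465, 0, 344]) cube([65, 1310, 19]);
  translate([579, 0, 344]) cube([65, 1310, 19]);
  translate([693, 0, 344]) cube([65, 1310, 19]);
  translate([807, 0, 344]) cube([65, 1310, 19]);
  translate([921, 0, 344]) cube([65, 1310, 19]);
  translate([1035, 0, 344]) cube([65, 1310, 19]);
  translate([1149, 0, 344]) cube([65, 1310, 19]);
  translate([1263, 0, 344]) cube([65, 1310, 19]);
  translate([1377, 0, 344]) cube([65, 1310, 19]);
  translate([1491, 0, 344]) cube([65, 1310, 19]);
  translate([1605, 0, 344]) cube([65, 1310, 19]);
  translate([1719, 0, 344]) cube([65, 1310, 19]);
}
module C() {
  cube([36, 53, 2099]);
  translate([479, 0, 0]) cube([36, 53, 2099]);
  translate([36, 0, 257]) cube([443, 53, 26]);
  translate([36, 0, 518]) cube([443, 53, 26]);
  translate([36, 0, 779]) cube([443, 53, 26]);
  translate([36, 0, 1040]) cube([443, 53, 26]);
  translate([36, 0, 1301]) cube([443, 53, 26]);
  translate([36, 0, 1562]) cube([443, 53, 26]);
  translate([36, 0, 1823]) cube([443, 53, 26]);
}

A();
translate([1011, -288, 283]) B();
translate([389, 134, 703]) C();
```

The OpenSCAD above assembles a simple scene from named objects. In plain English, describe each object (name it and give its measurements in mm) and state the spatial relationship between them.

A is a table: top 1011 mm (x) × 734 mm (y), 28 mm thick, upper face at z = 703 mm, on four 84×84 mm square legs, each inset 54 mm from the nearest pair of top edges, running from z = 0 to the bottom of the top. Four apron rails, 84 mm thick and 116 mm tall, run between adjacent legs with their top edges flush with the underside of the top and their outer faces flush with the legs' outer faces.

B is a bed frame 1920 mm long (x) by 1310 mm wide (y). Four 74×74 mm corner posts, 420 mm tall, at the corners of the footprint. Four rails of 32 mm thickness and 153 mm height run between adjacent posts with their undersides at z = 191 mm, their outer faces flush with the outside of the frame (the two x-running rails run between the posts' inner faces; the two y-running rails run between the posts' inner faces). 15 slats, each 65 mm wide (x) and 19 mm thick, lie across the top of the two x-running rails, running the full 1310 mm width of the frame in y; the slats are evenly spaced along x between the inner faces of the end posts with equal gaps (rounded down to the nearest mm) at the −x end and between each pair — any rounding remainder accumulates at the +x end.

C is a wooden ladder with two side rails of 36×53 mm section and 2099 mm height, set 515 mm apart overall. Between them run 7 rectangular rungs (53 mm deep, 26 mm thick), front faces flush with the rails' −y face. The bottom of the first rung is 257 mm above the floor and each subsequent rung is 261 mm higher than the one below.

The bed frame is beside the table with their tops flush at z = 703. The ladder is on top of the table.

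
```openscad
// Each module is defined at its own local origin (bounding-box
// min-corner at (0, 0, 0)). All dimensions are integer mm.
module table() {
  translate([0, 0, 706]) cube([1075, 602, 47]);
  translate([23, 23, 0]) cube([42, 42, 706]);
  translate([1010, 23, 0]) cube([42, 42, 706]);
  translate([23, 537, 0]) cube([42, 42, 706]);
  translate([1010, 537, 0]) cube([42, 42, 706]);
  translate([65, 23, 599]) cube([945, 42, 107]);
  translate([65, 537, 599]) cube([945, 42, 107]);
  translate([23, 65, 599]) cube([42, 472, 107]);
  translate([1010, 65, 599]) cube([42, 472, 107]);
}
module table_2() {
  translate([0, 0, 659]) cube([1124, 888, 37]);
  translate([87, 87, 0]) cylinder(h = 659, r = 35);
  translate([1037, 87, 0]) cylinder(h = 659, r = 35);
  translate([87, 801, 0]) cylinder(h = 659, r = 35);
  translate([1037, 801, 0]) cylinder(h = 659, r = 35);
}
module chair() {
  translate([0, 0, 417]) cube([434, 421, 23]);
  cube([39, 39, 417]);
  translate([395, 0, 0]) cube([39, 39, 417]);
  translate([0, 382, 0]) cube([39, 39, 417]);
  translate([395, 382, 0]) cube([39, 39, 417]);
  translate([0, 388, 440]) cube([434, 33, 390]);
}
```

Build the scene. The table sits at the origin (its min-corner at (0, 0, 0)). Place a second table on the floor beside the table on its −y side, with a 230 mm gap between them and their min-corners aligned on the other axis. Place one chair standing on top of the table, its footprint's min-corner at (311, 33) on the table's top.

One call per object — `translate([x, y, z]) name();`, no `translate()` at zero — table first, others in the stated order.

table();
translate([0, -1118, 0]) table_2();
translate([311, 33, 753]) chair();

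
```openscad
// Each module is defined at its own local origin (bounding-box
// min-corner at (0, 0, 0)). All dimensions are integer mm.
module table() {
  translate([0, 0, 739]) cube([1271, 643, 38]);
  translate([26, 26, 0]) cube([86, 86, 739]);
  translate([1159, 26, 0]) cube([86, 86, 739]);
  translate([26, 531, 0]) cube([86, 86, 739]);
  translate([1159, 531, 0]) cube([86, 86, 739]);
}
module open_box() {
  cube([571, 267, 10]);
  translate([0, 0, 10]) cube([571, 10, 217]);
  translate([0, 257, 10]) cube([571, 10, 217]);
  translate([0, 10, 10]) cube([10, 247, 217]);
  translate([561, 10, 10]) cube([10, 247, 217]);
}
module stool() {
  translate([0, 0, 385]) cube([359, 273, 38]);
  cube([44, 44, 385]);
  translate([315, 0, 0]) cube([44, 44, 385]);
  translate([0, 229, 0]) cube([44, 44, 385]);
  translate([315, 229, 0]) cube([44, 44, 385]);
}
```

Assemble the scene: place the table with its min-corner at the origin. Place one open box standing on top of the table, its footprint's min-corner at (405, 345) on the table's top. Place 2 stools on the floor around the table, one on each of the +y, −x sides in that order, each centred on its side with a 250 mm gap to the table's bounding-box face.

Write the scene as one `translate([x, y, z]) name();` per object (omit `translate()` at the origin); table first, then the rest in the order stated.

table();
translate([405, 345, 777]) open_box();
translate([456, 893, 0]) stool();
translate([-609, 185, 0]) stool();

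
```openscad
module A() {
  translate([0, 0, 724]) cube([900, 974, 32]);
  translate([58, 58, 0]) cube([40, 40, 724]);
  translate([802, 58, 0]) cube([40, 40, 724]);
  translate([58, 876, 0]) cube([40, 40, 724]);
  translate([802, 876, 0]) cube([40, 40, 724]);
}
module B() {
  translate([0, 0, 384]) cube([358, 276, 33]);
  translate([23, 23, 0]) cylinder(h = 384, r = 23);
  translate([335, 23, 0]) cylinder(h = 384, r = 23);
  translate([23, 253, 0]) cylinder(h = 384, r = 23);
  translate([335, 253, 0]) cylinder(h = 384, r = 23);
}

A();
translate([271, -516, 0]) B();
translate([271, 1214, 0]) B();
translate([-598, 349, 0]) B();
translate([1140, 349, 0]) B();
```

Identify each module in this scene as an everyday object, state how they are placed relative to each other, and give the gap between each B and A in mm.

A is a table. B is a stool. Four stools sit around the table at the −y, +y, −x, +x sides. The gap between each stool and the table is 240 mm.

Each stool's nearest face is 240 mm from the table's bounding box.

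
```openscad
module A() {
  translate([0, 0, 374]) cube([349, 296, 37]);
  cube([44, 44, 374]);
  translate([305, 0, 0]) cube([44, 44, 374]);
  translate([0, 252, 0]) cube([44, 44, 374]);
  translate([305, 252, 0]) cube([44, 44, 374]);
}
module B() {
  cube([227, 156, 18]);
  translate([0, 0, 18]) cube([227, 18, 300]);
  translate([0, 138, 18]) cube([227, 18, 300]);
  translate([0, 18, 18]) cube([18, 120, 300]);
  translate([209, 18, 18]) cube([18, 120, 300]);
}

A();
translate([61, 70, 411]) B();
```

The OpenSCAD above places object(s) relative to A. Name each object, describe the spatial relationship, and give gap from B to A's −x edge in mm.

The open box's min-x is at 61; the stool's min-x is 0; gap = 61 mm.

A is a stool. B is an open box. The open box is on top of the stool, centred. The gap from the open box to the stool's −x edge is 61 mm.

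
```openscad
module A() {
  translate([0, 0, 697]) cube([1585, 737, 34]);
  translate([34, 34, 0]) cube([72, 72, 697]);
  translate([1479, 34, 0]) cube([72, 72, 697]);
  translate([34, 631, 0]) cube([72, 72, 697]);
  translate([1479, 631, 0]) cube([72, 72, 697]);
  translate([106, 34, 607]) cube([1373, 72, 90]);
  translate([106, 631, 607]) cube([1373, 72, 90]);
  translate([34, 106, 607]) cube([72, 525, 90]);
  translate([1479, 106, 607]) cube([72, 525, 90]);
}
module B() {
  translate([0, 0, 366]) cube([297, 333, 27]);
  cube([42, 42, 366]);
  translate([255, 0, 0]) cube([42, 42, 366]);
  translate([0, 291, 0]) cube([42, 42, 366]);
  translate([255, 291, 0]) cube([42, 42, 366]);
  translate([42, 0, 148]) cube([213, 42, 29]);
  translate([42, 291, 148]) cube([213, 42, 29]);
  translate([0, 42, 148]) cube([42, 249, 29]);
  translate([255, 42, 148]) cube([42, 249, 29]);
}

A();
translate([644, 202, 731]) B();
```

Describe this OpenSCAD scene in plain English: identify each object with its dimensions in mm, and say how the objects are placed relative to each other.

A is a rectangular dining table. The top is 1585×737×34 mm with its upper surface at z = 731 mm. It stands on four 72×72 mm square legs, each inset 34 mm from the nearest pair of top edges, running from the floor to the underside of the top. Four apron rails, 72 mm thick and 90 mm tall, run between adjacent legs with their top edges flush with the underside of the top and their outer faces flush with the legs' outer faces.

B is a four-legged stool. The seat is 297×333 mm, 27 mm thick, top at z = 393 mm. It stands on four square legs, each 42×42 mm in cross-section, from z = 0 to the seat underside, each flush with a corner of the seat. Four stretchers, 42 mm wide and 29 mm tall, connect adjacent legs with their undersides at z = 148 mm, each running between the inner faces of the legs it joins and aligned with the legs' outer faces on the other axis.

The stool is on top of the table, centred.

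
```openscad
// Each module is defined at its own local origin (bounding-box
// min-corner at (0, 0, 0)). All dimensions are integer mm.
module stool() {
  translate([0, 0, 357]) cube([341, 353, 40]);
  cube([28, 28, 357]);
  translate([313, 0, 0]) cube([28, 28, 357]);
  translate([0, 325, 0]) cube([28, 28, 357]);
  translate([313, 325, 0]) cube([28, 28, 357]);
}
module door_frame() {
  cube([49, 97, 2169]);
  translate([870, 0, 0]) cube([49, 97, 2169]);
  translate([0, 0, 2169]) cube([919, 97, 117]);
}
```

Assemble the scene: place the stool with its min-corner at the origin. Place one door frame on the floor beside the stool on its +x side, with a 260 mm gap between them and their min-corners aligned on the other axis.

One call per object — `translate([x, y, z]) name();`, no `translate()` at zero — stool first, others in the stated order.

stool();
translate([601, 0, 0]) door_frame();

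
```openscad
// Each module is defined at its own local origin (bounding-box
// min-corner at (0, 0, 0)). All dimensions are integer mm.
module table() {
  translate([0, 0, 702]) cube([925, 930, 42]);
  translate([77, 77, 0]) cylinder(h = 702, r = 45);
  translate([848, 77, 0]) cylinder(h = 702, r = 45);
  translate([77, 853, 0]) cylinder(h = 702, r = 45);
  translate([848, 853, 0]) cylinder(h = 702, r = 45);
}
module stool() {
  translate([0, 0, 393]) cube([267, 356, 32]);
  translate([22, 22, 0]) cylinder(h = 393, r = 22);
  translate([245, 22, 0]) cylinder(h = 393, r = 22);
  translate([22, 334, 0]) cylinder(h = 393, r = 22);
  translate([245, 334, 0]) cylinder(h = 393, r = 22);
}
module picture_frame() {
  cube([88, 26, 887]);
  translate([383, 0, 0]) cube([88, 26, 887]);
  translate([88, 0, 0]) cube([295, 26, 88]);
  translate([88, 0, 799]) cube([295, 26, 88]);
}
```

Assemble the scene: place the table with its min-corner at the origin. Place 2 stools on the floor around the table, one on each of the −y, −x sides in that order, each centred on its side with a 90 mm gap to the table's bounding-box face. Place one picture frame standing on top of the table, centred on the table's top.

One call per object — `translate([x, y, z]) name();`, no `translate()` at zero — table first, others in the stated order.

table();
translate([329, -446, 0]) stool();
translate([-357, 287, 0]) stool();
translate([227, 452, 744]) picture_frame();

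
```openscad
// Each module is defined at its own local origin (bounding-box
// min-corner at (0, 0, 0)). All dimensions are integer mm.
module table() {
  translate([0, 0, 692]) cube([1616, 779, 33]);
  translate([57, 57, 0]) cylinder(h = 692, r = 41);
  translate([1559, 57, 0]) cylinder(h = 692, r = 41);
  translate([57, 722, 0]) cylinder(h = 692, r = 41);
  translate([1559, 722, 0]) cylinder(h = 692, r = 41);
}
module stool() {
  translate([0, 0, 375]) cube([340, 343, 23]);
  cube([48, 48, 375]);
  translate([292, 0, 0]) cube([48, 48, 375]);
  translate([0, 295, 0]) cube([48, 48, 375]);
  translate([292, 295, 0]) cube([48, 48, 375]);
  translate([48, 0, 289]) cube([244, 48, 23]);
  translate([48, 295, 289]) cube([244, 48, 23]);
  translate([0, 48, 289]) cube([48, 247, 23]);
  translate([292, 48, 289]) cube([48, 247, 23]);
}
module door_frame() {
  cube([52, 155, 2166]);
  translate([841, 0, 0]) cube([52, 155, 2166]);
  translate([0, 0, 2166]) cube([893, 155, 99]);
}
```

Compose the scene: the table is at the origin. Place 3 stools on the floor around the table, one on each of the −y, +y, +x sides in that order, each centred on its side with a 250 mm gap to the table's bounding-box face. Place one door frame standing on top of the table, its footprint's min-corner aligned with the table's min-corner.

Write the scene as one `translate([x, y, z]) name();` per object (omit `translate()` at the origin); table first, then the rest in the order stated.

table();
translate([638, -593, 0]) stool();
translate([638, 1029, 0]) stool();
translate([1866, 218, 0]) stool();
translate([0, 0, 725]) door_frame();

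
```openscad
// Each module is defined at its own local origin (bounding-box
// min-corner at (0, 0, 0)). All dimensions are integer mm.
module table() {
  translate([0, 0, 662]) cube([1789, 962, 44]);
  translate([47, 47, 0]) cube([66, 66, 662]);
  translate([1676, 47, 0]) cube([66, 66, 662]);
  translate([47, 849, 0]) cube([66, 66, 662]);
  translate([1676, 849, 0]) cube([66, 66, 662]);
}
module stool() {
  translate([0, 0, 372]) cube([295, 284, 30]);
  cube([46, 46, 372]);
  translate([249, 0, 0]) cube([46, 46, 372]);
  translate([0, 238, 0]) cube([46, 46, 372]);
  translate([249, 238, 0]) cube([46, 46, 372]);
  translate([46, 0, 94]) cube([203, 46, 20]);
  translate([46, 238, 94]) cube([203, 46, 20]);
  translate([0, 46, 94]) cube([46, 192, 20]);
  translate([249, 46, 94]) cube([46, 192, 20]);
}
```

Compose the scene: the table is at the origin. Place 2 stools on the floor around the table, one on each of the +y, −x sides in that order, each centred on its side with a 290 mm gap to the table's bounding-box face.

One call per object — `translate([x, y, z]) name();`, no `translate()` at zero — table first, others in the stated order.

table();
translate([747, 1252, 0]) stool();
translate([-585, 339, 0]) stool();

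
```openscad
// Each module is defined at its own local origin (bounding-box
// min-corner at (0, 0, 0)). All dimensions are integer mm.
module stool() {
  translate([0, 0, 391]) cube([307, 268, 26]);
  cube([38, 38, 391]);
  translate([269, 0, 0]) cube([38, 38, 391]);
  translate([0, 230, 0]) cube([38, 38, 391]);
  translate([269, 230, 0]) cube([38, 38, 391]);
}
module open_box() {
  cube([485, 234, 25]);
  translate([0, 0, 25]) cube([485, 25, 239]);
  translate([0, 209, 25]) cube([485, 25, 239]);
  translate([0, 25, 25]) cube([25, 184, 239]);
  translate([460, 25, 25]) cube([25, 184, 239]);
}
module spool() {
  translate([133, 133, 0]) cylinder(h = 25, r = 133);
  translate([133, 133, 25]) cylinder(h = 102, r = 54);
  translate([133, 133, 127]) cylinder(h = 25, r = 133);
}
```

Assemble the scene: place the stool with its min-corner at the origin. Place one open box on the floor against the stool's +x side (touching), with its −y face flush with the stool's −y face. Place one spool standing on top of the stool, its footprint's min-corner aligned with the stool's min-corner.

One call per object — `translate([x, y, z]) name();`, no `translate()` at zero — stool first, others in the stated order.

stool();
translate([307, 0, 0]) open_box();
translate([0, 0, 417]) spool();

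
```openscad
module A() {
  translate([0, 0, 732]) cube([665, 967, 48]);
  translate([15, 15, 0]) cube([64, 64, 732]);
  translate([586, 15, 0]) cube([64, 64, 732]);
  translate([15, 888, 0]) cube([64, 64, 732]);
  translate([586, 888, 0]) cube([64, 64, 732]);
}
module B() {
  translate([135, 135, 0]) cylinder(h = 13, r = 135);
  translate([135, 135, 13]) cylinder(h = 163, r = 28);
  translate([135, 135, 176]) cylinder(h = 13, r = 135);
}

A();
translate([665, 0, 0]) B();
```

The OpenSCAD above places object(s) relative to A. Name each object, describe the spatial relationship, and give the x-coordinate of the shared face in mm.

The table's +x face and the spool's −x face are both at x = 665 mm.

A is a table. B is a spool. The spool is against the table's +x side, with their −y faces flush. The x-coordinate of the shared face is 665 mm.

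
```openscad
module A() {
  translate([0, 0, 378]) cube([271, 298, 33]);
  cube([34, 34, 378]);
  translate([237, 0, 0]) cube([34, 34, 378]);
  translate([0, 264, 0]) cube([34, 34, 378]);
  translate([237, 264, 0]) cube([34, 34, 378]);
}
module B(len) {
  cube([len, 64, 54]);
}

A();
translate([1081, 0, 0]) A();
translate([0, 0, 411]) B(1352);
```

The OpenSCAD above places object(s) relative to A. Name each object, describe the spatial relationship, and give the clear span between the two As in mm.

Second stool starts at x = 1081; first ends at x = 271; clear span = 1081 − 271 = 810 mm.

A is a stool. B is a beam. A beam spans the tops of two stools. The clear span between the two stools is 810 mm.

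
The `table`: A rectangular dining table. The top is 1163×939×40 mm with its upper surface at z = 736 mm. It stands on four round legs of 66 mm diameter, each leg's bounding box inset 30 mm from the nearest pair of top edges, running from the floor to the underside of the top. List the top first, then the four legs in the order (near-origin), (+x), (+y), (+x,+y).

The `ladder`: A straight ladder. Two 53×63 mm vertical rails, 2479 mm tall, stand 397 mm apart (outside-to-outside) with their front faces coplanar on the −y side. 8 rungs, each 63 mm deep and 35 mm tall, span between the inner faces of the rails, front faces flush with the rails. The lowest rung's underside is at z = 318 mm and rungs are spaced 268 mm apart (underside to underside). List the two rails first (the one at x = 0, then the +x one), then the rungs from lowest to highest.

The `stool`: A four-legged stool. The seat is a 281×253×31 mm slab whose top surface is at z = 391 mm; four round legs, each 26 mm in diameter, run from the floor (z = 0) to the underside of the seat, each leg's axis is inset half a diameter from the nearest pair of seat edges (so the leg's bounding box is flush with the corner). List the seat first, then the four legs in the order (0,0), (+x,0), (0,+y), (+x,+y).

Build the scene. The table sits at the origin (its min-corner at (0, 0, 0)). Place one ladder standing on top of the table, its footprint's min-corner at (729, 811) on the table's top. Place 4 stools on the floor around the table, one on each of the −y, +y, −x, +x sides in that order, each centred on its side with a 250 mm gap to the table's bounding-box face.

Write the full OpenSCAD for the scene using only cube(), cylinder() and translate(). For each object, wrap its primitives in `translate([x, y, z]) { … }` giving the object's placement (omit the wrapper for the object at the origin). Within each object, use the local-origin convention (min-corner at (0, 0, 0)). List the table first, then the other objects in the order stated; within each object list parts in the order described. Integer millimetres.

translate([0, 0, 696]) cube([1163, 939, 40]);
translate([63, 63, 0]) cylinder(h = 696, r = 33);
translate([1100, 63, 0]) cylinder(h = 696, r = 33);
translate([63, 876, 0]) cylinder(h = 696, r = 33);
translate([1100, 876, 0]) cylinder(h = 696, r = 33);
translate([729, 811, 736]) {
  cube([53, 63, 2479]);
  translate([344, 0, 0]) cube([53, 63, 2479]);
  translate([53, 0, 318]) cube([291, 63, 35]);
  translate([53, 0, 586]) cube([291, 63, 35]);
  translate([53, 0, 854]) cube([291, 63, 35]);
  translate([53, 0, 1122]) cube([291, 63, 35]);
  translate([53, 0, 1390]) cube([291, 63, 35]);
  translate([53, 0, 1658]) cube([291, 63, 35]);
  translate([53, 0, 1926]) cube([291, 63, 35]);
  translate([53, 0, 2194]) cube([291, 63, 35]);
}
translate([441, -503, 0]) {
  translate([0, 0, 360]) cube([281, 253, 31]);
  translate([13, 13, 0]) cylinder(h = 360, r = 13);
  translate([268, 13, 0]) cylinder(h = 360, r = 13);
  translate([13, 240, 0]) cylinder(h = 360, r = 13);
  translate([268, 240, 0]) cylinder(h = 360, r = 13);
}
translate([441, 1189, 0]) {
  translate([0, 0, 360]) cube([281, 253, 31]);
  translate([13, 13, 0]) cylinder(h = 360, r = 13);
  translate([268, 13, 0]) cylinder(h = 360, r = 13);
  translate([13, 240, 0]) cylinder(h = 360, r = 13);
  translate([268, 240, 0]) cylinder(h = 360, r = 13);
}
translate([-531, 343, 0]) {
  translate([0, 0, 360]) cube([281, 253, 31]);
  translate([13, 13, 0]) cylinder(h = 360, r = 13);
  translate([268, 13, 0]) cylinder(h = 360, r = 13);
  translate([13, 240, 0]) cylinder(h = 360, r = 13);
  translate([268, 240, 0]) cylinder(h = 360, r = 13);
}
translate([1413, 343, 0]) {
  translate([0, 0, 360]) cube([281, 253, 31]);
  translate([13, 13, 0]) cylinder(h = 360, r = 13);
  translate([268, 13, 0]) cylinder(h = 360, r = 13);
  translate([13, 240, 0]) cylinder(h = 360, r = 13);
  translate([268, 240, 0]) cylinder(h = 360, r = 13);
}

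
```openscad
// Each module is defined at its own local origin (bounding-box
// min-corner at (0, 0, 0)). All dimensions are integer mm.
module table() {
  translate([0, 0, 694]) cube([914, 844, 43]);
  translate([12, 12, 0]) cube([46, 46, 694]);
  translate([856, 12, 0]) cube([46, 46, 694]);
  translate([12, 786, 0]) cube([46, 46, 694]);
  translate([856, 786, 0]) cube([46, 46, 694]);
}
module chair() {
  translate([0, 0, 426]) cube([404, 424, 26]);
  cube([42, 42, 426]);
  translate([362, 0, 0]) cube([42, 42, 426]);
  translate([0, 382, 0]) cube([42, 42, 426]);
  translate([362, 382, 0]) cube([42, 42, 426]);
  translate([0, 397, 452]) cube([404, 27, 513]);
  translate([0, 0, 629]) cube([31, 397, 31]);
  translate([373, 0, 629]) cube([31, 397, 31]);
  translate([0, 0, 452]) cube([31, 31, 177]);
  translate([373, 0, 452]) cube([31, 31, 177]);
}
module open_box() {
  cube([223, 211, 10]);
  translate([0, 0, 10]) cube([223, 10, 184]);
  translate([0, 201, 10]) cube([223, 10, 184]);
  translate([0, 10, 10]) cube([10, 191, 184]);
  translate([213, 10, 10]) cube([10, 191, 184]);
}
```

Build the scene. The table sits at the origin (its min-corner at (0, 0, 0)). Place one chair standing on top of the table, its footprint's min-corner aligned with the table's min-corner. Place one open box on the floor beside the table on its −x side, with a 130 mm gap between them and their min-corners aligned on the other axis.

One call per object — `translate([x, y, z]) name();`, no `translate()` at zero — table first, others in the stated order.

table();
translate([0, 0, 737]) chair();
translate([-353, 0, 0]) open_box();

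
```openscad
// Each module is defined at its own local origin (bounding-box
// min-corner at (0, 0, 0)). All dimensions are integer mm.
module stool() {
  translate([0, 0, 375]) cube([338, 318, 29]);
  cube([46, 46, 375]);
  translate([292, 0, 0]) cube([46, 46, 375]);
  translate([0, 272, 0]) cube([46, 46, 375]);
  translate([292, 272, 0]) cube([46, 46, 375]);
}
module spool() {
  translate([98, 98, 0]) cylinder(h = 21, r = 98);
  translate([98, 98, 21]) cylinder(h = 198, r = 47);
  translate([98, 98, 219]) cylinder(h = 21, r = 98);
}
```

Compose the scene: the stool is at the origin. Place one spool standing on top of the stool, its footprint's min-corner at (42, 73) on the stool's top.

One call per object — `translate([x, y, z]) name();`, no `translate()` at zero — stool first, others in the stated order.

stool();
translate([42, 73, 404]) spool();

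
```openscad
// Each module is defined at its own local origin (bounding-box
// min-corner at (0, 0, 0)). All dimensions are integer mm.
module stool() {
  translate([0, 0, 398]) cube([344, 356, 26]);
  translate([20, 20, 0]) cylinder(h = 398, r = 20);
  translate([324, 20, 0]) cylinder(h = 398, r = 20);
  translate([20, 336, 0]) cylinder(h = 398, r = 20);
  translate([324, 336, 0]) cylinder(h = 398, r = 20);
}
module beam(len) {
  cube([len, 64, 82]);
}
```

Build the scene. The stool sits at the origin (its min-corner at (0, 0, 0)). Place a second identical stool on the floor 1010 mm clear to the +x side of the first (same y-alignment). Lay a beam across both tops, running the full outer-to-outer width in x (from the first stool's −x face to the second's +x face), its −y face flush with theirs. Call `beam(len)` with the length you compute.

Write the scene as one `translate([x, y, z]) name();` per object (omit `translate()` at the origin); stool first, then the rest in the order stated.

stool();
translate([1354, 0, 0]) stool();
translate([0, 0, 424]) beam(1698);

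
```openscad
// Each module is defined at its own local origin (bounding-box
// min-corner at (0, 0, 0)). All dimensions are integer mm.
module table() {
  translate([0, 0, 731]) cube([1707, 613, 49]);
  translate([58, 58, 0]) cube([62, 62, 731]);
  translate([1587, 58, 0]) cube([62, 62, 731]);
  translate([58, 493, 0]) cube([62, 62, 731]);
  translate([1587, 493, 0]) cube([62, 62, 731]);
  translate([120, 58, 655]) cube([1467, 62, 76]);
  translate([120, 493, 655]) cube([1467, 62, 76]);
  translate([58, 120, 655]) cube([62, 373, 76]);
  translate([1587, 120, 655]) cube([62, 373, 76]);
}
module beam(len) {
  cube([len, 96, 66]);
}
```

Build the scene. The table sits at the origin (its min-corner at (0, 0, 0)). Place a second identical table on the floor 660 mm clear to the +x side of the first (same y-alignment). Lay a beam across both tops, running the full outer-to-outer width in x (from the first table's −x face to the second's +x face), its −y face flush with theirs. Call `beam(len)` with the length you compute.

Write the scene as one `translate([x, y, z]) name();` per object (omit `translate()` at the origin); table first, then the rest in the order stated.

table();
translate([2367, 0, 0]) table();
translate([0, 0, 780]) beam(4074);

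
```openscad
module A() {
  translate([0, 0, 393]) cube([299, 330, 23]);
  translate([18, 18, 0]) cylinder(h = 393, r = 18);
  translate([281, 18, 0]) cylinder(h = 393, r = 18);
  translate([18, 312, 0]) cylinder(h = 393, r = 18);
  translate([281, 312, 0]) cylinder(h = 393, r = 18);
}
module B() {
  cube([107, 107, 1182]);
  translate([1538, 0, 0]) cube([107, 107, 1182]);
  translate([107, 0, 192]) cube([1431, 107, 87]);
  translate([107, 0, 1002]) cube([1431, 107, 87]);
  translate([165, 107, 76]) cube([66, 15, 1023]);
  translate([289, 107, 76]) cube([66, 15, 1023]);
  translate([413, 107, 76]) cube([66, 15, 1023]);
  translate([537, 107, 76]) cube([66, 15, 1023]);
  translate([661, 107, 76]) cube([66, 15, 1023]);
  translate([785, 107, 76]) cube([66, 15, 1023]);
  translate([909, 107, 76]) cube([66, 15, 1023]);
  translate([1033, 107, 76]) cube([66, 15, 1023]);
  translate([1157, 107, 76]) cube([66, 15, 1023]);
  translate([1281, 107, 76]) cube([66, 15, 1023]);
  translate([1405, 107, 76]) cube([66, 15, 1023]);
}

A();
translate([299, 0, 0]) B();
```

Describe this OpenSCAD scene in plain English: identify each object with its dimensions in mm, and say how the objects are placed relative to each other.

A is a four-legged stool. The seat is a 299×330×23 mm slab whose top surface is at z = 416 mm; four round legs, each 36 mm in diameter, run from the floor (z = 0) to the underside of the seat, each leg's axis is inset half a diameter from the nearest pair of seat edges (so the leg's bounding box is flush with the corner).

B is a fence section. Two 107×107 mm posts, 1182 mm tall, stand on the floor with a clear span of 1431 mm between their inner faces. Two horizontal rails of 107×87 mm section span the gap between the posts with their undersides at z = 192 mm and z = 1002 mm, flush with the posts' −y face. 11 pickets, each 66 mm wide, 15 mm thick and 1023 mm tall, are fixed to the +y face of the rails with their bottoms at z = 76 mm, evenly spaced across the span with equal gaps (rounded down to the nearest mm) at the −x end and between each pair — any rounding remainder accumulates at the +x end.

The fence section is against the stool's +x side, with their −y faces flush.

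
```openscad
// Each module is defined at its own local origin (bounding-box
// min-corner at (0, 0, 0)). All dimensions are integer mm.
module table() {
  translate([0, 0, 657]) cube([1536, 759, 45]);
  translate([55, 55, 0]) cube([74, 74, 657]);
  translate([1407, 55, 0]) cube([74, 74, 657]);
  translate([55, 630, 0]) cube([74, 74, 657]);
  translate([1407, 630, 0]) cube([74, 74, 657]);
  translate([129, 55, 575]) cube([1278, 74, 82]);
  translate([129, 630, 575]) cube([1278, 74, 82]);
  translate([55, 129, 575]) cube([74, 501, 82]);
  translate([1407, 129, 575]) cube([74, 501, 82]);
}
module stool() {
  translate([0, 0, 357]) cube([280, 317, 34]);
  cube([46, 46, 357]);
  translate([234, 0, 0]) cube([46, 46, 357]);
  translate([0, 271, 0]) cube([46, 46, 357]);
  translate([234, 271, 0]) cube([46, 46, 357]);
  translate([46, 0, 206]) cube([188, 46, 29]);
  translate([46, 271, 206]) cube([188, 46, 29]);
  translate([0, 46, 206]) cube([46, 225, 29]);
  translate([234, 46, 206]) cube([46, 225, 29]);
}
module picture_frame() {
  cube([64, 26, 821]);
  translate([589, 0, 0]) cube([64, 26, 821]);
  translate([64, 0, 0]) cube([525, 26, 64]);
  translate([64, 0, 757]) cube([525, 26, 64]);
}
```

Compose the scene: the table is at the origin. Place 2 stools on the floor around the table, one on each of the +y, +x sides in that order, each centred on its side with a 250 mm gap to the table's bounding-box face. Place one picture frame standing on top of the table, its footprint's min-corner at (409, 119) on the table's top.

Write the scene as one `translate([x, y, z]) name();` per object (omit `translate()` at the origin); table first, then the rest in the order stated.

table();
translate([628, 1009, 0]) stool();
translate([1786, 221, 0]) stool();
translate([409, 119, 702]) picture_frame();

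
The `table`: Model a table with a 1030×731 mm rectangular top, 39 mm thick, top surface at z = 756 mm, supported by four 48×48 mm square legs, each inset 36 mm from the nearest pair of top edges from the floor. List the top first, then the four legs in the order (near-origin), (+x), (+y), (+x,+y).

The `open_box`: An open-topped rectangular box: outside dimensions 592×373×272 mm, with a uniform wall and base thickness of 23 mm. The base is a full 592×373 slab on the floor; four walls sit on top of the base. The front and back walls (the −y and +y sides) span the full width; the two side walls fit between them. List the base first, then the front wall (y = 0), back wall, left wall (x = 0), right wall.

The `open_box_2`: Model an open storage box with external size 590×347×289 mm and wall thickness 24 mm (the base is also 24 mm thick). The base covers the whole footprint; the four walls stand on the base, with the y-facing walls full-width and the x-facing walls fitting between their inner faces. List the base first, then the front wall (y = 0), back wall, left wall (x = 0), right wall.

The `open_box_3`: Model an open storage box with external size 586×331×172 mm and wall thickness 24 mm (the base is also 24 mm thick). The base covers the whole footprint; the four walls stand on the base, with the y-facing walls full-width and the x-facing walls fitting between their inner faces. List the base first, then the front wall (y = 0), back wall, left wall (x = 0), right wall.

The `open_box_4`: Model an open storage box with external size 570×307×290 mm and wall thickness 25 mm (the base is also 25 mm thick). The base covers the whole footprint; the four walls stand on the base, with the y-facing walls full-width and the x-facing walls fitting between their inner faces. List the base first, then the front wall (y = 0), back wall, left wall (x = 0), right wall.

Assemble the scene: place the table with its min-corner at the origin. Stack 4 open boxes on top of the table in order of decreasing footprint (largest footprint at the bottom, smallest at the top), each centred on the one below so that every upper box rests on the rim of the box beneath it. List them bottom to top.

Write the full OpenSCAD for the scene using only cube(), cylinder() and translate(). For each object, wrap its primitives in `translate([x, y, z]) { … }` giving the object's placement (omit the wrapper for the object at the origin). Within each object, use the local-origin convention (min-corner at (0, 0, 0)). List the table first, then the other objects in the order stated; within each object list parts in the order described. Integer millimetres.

translate([0, 0, 717]) cube([1030, 731, 39]);
translate([36, 36, 0]) cube([48, 48, 717]);
translate([946, 36, 0]) cube([48, 48, 717]);
translate([36, 647, 0]) cube([48, 48, 717]);
translate([946, 647, 0]) cube([48, 48, 717]);
translate([219, 179, 756]) {
  cube([592, 373, 23]);
  translate([0, 0, 23]) cube([592, 23, 249]);
  translate([0, 350, 23]) cube([592, 23, 249]);
  translate([0, 23, 23]) cube([23, 327, 249]);
  translate([569, 23, 23]) cube([23, 327, 249]);
}
translate([220, 192, 1028]) {
  cube([590, 347, 24]);
  translate([0, 0, 24]) cube([590, 24, 265]);
  translate([0, 323, 24]) cube([590, 24, 265]);
  translate([0, 24, 24]) cube([24, 299, 265]);
  translate([566, 24, 24]) cube([24, 299, 265]);
}
translate([222, 200, 1317]) {
  cube([586, 331, 24]);
  translate([0, 0, 24]) cube([586, 24, 148]);
  translate([0, 307, 24]) cube([586, 24, 148]);
  translate([0, 24, 24]) cube([24, 283, 148]);
  translate([562, 24, 24]) cube([24, 283, 148]);
}
translate([230, 212, 1489]) {
  cube([570, 307, 25]);
  translate([0, 0, 25]) cube([570, 25, 265]);
  translate([0, 282, 25]) cube([570, 25, 265]);
  translate([0, 25, 25]) cube([25, 257, 265]);
  translate([545, 25, 25]) cube([25, 257, 265]);
}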